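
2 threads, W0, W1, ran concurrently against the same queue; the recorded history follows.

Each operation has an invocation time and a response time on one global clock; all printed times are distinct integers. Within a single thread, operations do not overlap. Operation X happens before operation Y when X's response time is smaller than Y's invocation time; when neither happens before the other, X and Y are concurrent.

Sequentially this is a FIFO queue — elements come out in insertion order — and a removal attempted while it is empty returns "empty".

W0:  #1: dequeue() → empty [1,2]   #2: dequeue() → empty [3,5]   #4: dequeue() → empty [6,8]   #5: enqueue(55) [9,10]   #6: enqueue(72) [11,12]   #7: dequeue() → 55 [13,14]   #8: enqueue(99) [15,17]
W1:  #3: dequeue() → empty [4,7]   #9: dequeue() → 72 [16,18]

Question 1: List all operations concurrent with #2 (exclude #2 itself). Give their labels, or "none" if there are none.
Answer: #3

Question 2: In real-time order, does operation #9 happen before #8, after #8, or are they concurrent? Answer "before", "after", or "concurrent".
Answer: concurrent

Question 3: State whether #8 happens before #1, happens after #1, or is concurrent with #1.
Answer: after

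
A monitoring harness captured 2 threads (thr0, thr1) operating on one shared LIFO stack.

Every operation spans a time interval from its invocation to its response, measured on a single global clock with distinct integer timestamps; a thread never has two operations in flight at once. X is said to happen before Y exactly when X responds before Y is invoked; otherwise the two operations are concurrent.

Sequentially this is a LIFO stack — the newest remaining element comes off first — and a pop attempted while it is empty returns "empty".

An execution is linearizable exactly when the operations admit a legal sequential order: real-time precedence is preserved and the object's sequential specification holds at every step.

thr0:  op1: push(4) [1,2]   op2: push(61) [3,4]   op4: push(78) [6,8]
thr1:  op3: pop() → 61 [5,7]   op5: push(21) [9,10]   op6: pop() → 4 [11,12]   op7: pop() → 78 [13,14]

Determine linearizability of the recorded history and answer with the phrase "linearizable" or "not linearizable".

prefix check: 1..11 passes, 1..12 fails once op6's time-12 response joins
no legal order exists: 2 real-time-consistent candidates over 6 completed LIFO stack operations, all rejected
for example op1, op2, op3, op4, op5, op6 fails at step 6: op6 pop() → 4 is not legal there
for example op1, op2, op4, op3, op5, op6 fails at step 4: op3 pop() → 61 is not legal there

not linearizable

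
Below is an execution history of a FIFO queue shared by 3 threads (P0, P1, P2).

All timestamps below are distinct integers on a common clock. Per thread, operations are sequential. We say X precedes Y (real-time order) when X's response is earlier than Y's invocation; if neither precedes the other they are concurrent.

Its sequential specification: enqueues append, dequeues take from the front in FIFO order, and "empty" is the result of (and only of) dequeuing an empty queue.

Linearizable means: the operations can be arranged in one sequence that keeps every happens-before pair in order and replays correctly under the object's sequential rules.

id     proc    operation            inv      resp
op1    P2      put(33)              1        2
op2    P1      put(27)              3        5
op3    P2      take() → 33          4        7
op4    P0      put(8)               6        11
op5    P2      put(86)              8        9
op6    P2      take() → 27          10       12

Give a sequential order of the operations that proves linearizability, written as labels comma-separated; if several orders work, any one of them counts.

op1, op2, op3, op4, op5, op6

after step 1 (op1 put(33)): queue <33>
after step 2 (op2 put(27)): queue <33,27>
after step 3 (op3 take() → 33): queue <27>
after step 4 (op4 put(8)): queue <27,8>
after step 5 (op5 put(86)): queue <27,8,86>
after step 6 (op6 take() → 27): queue <8,86>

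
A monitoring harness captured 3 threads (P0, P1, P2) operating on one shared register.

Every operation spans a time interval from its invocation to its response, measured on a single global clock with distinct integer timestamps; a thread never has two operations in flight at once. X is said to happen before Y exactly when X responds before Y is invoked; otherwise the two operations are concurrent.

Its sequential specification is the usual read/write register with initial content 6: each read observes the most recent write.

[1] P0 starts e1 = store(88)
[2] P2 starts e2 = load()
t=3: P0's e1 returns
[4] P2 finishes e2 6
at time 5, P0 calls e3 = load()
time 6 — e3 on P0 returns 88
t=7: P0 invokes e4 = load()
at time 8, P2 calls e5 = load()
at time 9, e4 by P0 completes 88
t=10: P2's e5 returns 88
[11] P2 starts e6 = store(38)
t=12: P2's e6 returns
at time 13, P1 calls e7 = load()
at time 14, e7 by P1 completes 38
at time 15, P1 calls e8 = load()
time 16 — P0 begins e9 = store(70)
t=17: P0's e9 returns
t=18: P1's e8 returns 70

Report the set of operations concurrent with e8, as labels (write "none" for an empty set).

e9

e8 spans [15,18]; an op avoiding the whole window 15..18 is ordered, any other is concurrent
e1 [1,3]: before
e2 [2,4]: before
e3 [5,6]: before
e4 [7,9]: before
e5 [8,10]: before
e6 [11,12]: before
e7 [13,14]: before
e9 [16,17]: concurrent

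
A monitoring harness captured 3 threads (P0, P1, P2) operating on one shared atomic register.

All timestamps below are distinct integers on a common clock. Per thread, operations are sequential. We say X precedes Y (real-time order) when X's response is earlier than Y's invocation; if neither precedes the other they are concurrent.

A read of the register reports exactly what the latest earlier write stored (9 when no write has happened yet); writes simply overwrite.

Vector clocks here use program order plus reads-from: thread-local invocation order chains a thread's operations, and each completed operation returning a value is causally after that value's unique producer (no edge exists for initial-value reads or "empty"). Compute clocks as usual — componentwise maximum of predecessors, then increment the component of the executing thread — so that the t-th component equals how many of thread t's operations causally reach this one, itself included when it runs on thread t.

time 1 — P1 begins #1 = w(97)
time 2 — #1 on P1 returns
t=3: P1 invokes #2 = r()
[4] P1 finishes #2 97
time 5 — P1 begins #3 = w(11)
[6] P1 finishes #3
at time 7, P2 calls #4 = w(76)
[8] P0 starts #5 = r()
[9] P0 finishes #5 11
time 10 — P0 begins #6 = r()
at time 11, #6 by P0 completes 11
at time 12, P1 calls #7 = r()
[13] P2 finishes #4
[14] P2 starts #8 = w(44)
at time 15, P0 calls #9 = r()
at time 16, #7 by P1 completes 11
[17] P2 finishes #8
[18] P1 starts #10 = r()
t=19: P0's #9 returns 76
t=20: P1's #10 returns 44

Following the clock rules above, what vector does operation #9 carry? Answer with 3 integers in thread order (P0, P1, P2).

root op #4, invoked 7: fresh clock plus P2's own tick → (0, 0, 1)
root op #1, invoked 1: fresh clock plus P1's own tick → (0, 1, 0)
from VC(#4)=(0, 0, 1), #8 (invoked 14) maxes components and bumps P2 → (0, 0, 2)
from VC(#1)=(0, 1, 0), #2 (invoked 3) maxes components and bumps P1 → (0, 2, 0)
from VC(#2)=(0, 2, 0), #3 (invoked 5) maxes components and bumps P1 → (0, 3, 0)
from VC(#3)=(0, 3, 0), #7 (invoked 12) maxes components and bumps P1 → (0, 4, 0)
from VC(#3)=(0, 3, 0), #5 (invoked 8) maxes components and bumps P0 → (1, 3, 0)
from VC(#3)=(0, 3, 0), VC(#5)=(1, 3, 0), #6 (invoked 10) maxes components and bumps P0 → (2, 3, 0)
from VC(#7)=(0, 4, 0), VC(#8)=(0, 0, 2), #10 (invoked 18) maxes components and bumps P1 → (0, 5, 2)
from VC(#4)=(0, 0, 1), VC(#6)=(2, 3, 0), #9 (invoked 15) maxes components and bumps P0 → (3, 3, 1)
target: VC(#9) = (3, 3, 1)

(3, 3, 1)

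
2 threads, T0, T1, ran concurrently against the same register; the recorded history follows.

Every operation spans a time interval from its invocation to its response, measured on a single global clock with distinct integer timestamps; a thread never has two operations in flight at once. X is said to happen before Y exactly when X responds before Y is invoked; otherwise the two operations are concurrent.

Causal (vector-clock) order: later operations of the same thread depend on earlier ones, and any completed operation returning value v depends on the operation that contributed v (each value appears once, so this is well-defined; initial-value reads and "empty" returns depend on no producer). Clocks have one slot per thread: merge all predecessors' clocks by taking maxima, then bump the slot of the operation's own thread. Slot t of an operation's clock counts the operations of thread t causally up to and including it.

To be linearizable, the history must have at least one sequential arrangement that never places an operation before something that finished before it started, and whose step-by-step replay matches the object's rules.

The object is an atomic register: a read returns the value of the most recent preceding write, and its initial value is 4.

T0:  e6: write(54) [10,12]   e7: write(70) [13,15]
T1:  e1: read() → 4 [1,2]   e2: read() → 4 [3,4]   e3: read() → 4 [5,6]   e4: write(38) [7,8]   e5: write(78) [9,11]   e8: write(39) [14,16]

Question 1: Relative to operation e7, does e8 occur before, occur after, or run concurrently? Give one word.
e8 spans [14,16], e7 spans [13,15]
the intervals overlap in both directions

concurrent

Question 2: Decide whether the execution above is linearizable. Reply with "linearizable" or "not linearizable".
witness order: e1, e2, e3, e4, e5, e6, e7, e8
after step 1 (e1 read() → 4): value 4
after step 2 (e2 read() → 4): value 4
after step 3 (e3 read() → 4): value 4
after step 4 (e4 write(38)): value 38
after step 5 (e5 write(78)): value 78
after step 6 (e6 write(54)): value 54
after step 7 (e7 write(70)): value 70
after step 8 (e8 write(39)): value 39

linearizable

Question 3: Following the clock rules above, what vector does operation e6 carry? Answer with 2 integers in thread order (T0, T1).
e1 (invocation 1): nothing precedes it; T1's component alone gives (0, 1)
e6 (invocation 10): nothing precedes it; T0's component alone gives (1, 0)
VC(e2, invoked at 3): max of VC(e1)=(0, 1), then +1 on thread T1 → (0, 2)
VC(e7, invoked at 13): max of VC(e6)=(1, 0), then +1 on thread T0 → (2, 0)
VC(e3, invoked at 5): max of VC(e2)=(0, 2), then +1 on thread T1 → (0, 3)
VC(e4, invoked at 7): max of VC(e3)=(0, 3), then +1 on thread T1 → (0, 4)
VC(e5, invoked at 9): max of VC(e4)=(0, 4), then +1 on thread T1 → (0, 5)
VC(e8, invoked at 14): max of VC(e5)=(0, 5), then +1 on thread T1 → (0, 6)
target: VC(e6) = (1, 0)

(1, 0)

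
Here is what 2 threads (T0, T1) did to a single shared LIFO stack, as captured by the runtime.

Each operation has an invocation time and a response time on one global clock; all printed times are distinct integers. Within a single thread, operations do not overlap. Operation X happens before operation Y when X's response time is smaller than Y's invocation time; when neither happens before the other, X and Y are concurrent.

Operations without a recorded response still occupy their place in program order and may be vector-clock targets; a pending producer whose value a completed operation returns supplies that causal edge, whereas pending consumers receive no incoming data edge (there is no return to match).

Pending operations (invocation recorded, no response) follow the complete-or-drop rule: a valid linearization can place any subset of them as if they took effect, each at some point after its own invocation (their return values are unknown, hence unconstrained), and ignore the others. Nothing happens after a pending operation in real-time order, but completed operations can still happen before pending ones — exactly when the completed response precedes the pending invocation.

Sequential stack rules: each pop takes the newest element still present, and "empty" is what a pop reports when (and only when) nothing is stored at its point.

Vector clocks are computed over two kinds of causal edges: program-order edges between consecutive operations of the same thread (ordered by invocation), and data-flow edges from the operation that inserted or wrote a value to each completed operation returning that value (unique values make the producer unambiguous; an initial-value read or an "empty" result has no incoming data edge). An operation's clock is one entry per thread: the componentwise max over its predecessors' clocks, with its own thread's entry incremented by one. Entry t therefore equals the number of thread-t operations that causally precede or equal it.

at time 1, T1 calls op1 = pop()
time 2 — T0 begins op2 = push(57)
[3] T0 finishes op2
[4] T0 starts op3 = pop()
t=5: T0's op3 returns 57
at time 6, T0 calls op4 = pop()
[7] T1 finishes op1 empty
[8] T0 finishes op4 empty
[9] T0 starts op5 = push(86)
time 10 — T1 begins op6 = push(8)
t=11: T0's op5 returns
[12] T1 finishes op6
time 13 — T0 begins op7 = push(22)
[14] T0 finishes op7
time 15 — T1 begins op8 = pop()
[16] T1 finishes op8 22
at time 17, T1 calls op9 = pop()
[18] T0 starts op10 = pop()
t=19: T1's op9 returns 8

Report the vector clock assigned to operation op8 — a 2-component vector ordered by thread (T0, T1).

no predecessors for op1 (invoked 1): T1 increments from zero → (0, 1)
no predecessors for op2 (invoked 2): T0 increments from zero → (1, 0)
op6 (invocation 10): componentwise max over VC(op1)=(0, 1), +1 at T1, giving (0, 2)
op3 (invocation 4): componentwise max over VC(op2)=(1, 0), +1 at T0, giving (2, 0)
op4 (invocation 6): componentwise max over VC(op3)=(2, 0), +1 at T0, giving (3, 0)
op5 (invocation 9): componentwise max over VC(op4)=(3, 0), +1 at T0, giving (4, 0)
op7 (invocation 13): componentwise max over VC(op5)=(4, 0), +1 at T0, giving (5, 0)
op10 (invocation 18): componentwise max over VC(op7)=(5, 0), +1 at T0, giving (6, 0)
op8 (invocation 15): componentwise max over VC(op6)=(0, 2), VC(op7)=(5, 0), +1 at T1, giving (5, 3)
op9 (invocation 17): componentwise max over VC(op6)=(0, 2), VC(op8)=(5, 3), +1 at T1, giving (5, 4)
target: VC(op8) = (5, 3)

(5, 3)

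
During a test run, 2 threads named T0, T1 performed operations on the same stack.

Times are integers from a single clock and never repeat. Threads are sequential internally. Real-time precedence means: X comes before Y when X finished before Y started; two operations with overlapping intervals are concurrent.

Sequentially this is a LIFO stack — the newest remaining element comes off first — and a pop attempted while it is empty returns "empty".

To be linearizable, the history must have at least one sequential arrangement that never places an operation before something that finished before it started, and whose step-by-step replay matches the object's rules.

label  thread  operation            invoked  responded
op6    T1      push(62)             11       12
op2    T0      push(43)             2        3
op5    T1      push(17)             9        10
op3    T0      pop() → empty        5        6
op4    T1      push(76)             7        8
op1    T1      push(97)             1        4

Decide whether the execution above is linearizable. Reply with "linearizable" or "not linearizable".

the violation lands at event 6, op3's response at time 6: events 1..5 linearize, events 1..6 do not
3 completed operations, 2 real-time-consistent orders — every stack replay fails
for example op1, op2, op3 fails at step 3: op3 pop() → empty is not legal there
for example op2, op1, op3 fails at step 3: op3 pop() → empty is not legal there

not linearizable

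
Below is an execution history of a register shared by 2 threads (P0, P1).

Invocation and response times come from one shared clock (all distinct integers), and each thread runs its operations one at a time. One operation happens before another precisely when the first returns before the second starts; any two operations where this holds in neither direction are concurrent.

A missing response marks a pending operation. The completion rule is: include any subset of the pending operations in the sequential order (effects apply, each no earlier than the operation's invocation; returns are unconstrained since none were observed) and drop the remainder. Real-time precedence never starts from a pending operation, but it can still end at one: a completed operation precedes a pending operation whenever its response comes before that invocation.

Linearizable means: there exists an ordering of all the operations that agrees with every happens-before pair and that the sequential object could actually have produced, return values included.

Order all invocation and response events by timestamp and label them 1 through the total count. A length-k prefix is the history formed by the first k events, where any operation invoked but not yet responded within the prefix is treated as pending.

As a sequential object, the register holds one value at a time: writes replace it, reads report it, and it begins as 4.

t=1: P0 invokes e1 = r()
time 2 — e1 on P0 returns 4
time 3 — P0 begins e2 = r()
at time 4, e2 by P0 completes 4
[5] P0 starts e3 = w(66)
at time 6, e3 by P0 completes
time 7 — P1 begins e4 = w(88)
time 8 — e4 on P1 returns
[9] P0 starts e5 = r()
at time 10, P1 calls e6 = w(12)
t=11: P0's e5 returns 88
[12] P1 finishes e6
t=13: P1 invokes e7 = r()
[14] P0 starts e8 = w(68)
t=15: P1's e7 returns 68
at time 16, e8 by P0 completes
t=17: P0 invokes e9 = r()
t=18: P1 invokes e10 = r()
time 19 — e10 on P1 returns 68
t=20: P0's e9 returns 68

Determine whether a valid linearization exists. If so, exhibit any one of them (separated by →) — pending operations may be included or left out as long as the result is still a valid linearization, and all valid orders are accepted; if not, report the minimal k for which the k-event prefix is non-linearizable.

linearizable — witness: e1 → e2 → e3 → e4 → e5 → e6 → e8 → e7 → e9 → e10

step 1: e1 r() → 4 — value 4
step 2: e2 r() → 4 — value 4
step 3: e3 w(66) — value 66
step 4: e4 w(88) — value 88
step 5: e5 r() → 88 — value 88
step 6: e6 w(12) — value 12
step 7: e8 w(68) — value 68
step 8: e7 r() → 68 — value 68
step 9: e9 r() → 68 — value 68
step 10: e10 r() → 68 — value 68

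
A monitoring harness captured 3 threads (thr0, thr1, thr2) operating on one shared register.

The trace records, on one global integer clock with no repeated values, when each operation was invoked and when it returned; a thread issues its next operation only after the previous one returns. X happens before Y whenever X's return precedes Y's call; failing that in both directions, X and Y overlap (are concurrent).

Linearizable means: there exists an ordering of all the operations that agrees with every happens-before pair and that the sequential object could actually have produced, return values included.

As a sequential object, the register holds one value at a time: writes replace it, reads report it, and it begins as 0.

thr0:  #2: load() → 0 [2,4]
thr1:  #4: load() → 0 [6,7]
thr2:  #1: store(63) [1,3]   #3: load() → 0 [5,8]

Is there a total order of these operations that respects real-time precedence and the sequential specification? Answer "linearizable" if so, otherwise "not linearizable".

the violation lands at event 7, #4's response at time 7: events 1..6 linearize, events 1..7 do not
3 completed operations, 2 real-time-consistent orders — every register replay fails
include/drop combinations of the 1 pending operation (#3) were all tried; none helps
take #1, #2, #4 (pending dropped): step 2 already fails, because #2 load() → 0 cannot occur there
take #2, #1, #4 (pending dropped): step 3 already fails, because #4 load() → 0 cannot occur there

not linearizable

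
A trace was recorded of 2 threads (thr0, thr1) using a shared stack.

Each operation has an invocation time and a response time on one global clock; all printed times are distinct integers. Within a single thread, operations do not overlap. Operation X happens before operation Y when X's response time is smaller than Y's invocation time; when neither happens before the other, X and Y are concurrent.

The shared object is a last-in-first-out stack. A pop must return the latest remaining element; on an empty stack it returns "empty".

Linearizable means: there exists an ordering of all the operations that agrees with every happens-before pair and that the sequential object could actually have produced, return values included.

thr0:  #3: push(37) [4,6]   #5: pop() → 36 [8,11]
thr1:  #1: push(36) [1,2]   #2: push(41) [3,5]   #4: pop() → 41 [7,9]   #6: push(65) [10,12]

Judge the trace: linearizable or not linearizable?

not linearizable

already the first 11 events (up to #5's response at time 11) admit no linearization; the first 10 still do
every one of the 4 real-time-consistent orders over 5 completed stack ops fails the sequential spec
include/drop combinations of the 1 pending operation (#6) were all tried; none helps
e.g. #1, #2, #3, #4, #5 (pending dropped): illegal at step 4, since #4 pop() → 41 cannot apply there
e.g. #1, #2, #3, #5, #4 (pending dropped): illegal at step 4, since #5 pop() → 36 cannot apply there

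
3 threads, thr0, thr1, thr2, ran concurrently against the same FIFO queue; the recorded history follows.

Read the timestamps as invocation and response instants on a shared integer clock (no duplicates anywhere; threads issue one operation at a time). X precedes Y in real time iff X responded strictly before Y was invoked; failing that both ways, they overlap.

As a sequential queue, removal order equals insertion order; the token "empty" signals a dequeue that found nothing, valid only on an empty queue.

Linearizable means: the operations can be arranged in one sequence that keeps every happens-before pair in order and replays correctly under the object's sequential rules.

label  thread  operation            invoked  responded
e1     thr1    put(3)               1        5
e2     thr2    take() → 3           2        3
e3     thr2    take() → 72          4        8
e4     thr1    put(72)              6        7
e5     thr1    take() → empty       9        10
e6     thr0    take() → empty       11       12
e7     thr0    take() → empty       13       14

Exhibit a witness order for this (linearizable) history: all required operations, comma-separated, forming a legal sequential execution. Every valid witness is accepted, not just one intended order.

e1, e2, e4, e3, e5, e6, e7

step 1: e1 put(3) — queue <3>
step 2: e2 take() → 3 — queue <>
step 3: e4 put(72) — queue <72>
step 4: e3 take() → 72 — queue <>
step 5: e5 take() → empty — queue <>
step 6: e6 take() → empty — queue <>
step 7: e7 take() → empty — queue <>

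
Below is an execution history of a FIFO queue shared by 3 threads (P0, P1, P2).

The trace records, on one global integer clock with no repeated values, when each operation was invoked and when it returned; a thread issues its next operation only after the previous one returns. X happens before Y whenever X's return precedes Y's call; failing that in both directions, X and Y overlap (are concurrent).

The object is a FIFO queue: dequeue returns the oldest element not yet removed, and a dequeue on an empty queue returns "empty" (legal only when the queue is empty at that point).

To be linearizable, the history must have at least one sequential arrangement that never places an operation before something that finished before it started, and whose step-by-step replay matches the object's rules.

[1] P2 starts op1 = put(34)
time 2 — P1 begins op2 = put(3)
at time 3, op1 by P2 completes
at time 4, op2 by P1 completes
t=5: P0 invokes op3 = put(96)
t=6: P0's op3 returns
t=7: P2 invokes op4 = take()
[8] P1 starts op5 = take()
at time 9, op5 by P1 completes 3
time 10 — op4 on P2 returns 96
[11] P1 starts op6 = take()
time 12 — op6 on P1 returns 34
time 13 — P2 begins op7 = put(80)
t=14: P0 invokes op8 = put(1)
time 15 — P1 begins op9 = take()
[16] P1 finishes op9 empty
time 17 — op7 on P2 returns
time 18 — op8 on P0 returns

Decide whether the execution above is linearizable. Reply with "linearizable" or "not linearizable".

the violation lands at event 10, op4's response at time 10: events 1..9 linearize, events 1..10 do not
5 completed operations, 4 real-time-consistent orders — every FIFO queue replay fails
e.g. op1, op2, op3, op4, op5: illegal at step 4, since op4 take() → 96 cannot apply there
e.g. op1, op2, op3, op5, op4: illegal at step 4, since op5 take() → 3 cannot apply there

not linearizable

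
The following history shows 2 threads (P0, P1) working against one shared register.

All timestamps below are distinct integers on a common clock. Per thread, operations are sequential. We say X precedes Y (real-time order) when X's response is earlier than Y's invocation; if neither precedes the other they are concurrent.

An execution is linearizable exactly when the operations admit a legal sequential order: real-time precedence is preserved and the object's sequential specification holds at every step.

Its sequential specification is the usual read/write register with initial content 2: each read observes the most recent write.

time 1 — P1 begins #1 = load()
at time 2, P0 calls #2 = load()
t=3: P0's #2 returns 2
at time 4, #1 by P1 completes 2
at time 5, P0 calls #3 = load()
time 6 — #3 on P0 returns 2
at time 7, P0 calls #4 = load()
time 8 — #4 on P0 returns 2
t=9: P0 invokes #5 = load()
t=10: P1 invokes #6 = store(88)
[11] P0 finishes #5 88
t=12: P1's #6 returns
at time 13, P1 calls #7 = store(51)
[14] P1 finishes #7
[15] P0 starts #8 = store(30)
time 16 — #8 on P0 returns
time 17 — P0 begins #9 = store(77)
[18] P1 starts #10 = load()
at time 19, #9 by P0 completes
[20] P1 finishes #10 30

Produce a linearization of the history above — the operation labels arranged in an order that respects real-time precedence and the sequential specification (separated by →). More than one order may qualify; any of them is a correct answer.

step 1: #1 load() → 2 — value 2
step 2: #2 load() → 2 — value 2
step 3: #3 load() → 2 — value 2
step 4: #4 load() → 2 — value 2
step 5: #6 store(88) — value 88
step 6: #5 load() → 88 — value 88
step 7: #7 store(51) — value 51
step 8: #8 store(30) — value 30
step 9: #10 load() → 30 — value 30
step 10: #9 store(77) — value 77

#1 → #2 → #3 → #4 → #6 → #5 → #7 → #8 → #10 → #9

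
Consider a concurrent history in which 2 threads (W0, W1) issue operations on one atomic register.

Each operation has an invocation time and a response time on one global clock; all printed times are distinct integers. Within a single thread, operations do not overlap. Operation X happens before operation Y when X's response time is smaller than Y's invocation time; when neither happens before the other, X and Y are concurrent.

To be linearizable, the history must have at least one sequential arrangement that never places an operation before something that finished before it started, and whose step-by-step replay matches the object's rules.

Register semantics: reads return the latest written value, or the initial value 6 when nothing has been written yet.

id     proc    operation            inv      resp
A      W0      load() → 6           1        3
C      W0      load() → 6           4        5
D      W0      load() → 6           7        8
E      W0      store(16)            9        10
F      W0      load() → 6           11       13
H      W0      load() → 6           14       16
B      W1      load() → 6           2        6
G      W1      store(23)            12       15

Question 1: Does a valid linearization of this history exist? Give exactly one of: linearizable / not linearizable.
not linearizable

prefix check: 1..12 passes, 1..13 fails once F's time-13 response joins
every one of the 3 real-time-consistent orders over 6 completed atomic register ops fails the sequential spec
completion choices over the 1 pending operation (G) were checked; none helps
e.g. A, B, C, D, E, F (pending dropped): illegal at step 6, since F load() → 6 cannot apply there
e.g. A, C, B, D, E, F (pending dropped): illegal at step 6, since F load() → 6 cannot apply there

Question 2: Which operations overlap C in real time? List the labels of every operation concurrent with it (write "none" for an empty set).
Answer: B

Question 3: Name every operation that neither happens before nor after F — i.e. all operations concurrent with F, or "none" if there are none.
Answer: G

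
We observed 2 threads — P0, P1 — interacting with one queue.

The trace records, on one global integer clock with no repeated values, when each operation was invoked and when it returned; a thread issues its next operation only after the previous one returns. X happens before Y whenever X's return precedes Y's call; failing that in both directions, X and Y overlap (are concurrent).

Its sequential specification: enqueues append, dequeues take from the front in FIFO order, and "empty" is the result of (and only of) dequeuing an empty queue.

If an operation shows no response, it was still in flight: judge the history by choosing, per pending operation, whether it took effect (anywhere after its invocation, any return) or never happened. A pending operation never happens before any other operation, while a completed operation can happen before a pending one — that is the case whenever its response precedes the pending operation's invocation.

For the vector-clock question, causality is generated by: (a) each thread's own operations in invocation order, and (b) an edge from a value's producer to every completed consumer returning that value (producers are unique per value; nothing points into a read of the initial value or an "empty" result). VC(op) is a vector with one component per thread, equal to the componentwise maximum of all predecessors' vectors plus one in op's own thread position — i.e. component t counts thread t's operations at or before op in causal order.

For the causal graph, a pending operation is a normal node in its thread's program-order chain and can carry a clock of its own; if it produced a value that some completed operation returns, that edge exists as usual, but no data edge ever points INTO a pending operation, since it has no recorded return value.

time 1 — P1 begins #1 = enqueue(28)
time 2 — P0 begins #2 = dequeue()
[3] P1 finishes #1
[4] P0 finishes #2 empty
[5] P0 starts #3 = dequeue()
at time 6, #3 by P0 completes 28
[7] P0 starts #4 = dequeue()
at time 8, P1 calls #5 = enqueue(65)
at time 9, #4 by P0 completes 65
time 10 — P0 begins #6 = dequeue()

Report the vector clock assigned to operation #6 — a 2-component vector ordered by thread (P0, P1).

(4, 2)

#1 (invocation 1): nothing precedes it; P1's component alone gives (0, 1)
#2 (invocation 2): nothing precedes it; P0's component alone gives (1, 0)
#5, invoked 8, takes VC(#1)=(0, 1) under max, adds 1 for P1 → (0, 2)
#3, invoked 5, takes VC(#1)=(0, 1), VC(#2)=(1, 0) under max, adds 1 for P0 → (2, 1)
#4, invoked 7, takes VC(#3)=(2, 1), VC(#5)=(0, 2) under max, adds 1 for P0 → (3, 2)
#6, invoked 10, takes VC(#4)=(3, 2) under max, adds 1 for P0 → (4, 2)
target: VC(#6) = (4, 2)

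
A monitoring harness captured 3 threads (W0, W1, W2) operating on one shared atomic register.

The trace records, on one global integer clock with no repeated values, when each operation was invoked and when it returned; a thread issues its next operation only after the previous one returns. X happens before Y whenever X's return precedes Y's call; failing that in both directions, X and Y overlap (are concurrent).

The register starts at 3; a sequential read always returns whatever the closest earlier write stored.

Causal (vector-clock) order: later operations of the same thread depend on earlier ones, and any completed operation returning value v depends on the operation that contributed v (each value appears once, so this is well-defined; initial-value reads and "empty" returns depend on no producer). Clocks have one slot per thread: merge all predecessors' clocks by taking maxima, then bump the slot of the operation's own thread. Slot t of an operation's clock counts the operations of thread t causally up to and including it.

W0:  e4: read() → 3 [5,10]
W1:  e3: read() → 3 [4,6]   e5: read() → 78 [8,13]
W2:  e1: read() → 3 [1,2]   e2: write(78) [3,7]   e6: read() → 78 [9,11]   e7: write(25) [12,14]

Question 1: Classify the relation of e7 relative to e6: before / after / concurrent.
after

e7 spans [12,14], e6 spans [9,11]
resp(e6)=11 < inv(e7)=12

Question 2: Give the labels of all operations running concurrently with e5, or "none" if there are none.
e4, e6, e7

concurrent with e5 ([8,13]): every op whose interval crosses 8..13
e1 [1,2]: before
e2 [3,7]: before
e3 [4,6]: before
e4 [5,10]: concurrent
e6 [9,11]: concurrent
e7 [12,14]: concurrent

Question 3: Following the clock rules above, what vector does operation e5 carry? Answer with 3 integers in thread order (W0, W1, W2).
(0, 2, 2)

VC(e1, invoked at 1): no causal predecessors; +1 on W2 → (0, 0, 1)
VC(e3, invoked at 4): no causal predecessors; +1 on W1 → (0, 1, 0)
VC(e4, invoked at 5): no causal predecessors; +1 on W0 → (1, 0, 0)
from VC(e1)=(0, 0, 1), e2 (invoked 3) maxes components and bumps W2 → (0, 0, 2)
from VC(e2)=(0, 0, 2), e6 (invoked 9) maxes components and bumps W2 → (0, 0, 3)
from VC(e6)=(0, 0, 3), e7 (invoked 12) maxes components and bumps W2 → (0, 0, 4)
from VC(e2)=(0, 0, 2), VC(e3)=(0, 1, 0), e5 (invoked 8) maxes components and bumps W1 → (0, 2, 2)
target: VC(e5) = (0, 2, 2)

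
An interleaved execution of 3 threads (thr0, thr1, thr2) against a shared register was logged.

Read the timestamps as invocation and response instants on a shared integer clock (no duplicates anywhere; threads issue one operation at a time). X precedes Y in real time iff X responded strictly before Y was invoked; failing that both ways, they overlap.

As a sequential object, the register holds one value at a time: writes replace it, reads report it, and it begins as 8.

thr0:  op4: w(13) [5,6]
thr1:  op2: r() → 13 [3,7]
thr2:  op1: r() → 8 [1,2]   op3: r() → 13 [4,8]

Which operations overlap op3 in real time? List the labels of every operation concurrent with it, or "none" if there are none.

concurrent with op3 ([4,8]): every op whose interval crosses 4..8
op1 [1,2]: before
op2 [3,7]: concurrent
op4 [5,6]: concurrent

op2, op4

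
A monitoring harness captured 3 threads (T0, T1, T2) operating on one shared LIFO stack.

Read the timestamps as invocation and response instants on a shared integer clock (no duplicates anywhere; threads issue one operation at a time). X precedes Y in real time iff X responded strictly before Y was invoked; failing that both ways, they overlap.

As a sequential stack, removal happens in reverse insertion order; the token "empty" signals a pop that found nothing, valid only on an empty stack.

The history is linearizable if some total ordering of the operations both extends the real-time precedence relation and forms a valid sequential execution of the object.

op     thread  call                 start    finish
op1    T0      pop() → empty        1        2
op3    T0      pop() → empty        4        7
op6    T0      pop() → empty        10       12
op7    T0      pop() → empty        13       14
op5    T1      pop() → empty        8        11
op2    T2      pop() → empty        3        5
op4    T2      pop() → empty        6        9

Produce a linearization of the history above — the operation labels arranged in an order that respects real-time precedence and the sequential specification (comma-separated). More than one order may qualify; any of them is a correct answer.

step 1: op1 pop() → empty — stack <>
step 2: op2 pop() → empty — stack <>
step 3: op3 pop() → empty — stack <>
step 4: op4 pop() → empty — stack <>
step 5: op5 pop() → empty — stack <>
step 6: op6 pop() → empty — stack <>
step 7: op7 pop() → empty — stack <>

op1, op2, op3, op4, op5, op6, op7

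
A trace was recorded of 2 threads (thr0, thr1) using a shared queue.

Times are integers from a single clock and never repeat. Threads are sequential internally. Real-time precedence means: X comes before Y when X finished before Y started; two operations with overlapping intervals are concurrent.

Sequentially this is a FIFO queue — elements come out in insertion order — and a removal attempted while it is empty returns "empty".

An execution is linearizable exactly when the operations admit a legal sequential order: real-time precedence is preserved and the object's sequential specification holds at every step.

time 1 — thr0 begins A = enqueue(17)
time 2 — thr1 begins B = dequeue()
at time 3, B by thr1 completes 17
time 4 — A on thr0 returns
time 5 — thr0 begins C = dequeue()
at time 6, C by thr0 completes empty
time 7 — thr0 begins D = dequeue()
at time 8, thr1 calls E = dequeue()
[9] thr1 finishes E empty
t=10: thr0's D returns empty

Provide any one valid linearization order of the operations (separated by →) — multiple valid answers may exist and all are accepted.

after step 1 (A enqueue(17)): queue <17>
after step 2 (B dequeue() → 17): queue <>
after step 3 (C dequeue() → empty): queue <>
after step 4 (D dequeue() → empty): queue <>
after step 5 (E dequeue() → empty): queue <>

A → B → C → D → E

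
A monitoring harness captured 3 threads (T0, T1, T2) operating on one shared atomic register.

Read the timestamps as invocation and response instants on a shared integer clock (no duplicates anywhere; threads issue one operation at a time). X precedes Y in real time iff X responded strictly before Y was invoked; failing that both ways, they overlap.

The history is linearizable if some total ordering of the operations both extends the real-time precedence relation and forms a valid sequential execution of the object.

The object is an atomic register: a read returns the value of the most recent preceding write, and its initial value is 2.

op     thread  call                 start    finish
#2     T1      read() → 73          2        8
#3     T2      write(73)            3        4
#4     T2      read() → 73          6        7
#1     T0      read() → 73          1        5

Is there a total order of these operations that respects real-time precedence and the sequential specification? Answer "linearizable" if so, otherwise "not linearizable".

linearizable

witness order: #3, #1, #2, #4
step 1: #3 write(73) — value 73
step 2: #1 read() → 73 — value 73
step 3: #2 read() → 73 — value 73
step 4: #4 read() → 73 — value 73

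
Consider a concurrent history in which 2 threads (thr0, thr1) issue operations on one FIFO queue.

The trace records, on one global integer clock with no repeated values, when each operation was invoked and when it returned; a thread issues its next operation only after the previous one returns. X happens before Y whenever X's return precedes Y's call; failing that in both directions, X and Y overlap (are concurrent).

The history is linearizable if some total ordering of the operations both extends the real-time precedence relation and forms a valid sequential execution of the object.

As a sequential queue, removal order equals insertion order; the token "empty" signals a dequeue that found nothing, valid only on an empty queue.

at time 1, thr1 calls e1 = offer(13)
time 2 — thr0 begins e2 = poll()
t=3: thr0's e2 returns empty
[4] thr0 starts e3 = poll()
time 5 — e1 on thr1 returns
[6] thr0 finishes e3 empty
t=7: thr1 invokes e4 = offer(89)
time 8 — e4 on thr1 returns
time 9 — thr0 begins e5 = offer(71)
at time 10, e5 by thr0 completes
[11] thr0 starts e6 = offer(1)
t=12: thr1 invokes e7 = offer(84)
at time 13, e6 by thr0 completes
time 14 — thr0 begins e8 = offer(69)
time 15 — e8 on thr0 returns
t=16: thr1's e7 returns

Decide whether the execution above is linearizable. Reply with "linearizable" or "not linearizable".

one valid linearization: e2, e3, e1, e4, e5, e6, e7, e8
after step 1 (e2 poll() → empty): queue <>
after step 2 (e3 poll() → empty): queue <>
after step 3 (e1 offer(13)): queue <13>
after step 4 (e4 offer(89)): queue <13,89>
after step 5 (e5 offer(71)): queue <13,89,71>
after step 6 (e6 offer(1)): queue <13,89,71,1>
after step 7 (e7 offer(84)): queue <13,89,71,1,84>
after step 8 (e8 offer(69)): queue <13,89,71,1,84,69>

linearizable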